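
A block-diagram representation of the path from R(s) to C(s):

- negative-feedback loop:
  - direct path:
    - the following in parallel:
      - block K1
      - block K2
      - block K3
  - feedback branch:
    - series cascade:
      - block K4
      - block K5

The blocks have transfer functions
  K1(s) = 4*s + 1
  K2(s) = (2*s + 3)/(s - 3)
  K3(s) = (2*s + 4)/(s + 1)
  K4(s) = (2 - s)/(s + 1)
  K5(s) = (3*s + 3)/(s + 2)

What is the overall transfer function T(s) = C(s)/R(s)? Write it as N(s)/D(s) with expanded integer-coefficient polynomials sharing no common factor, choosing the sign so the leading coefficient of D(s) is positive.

Step 1. reduce the parallel group K1, K2, K3 -> (4*s^3 - 3*s^2 - 11*s - 12)/(s^2 - 2*s - 3)
Step 2. reduce the series chain K4, K5 -> (6 - 3*s)/(s + 2)
Step 3. feedback reduction of (K1+K2+K3), (K4*K5); the result is T(s) itself (integer coefficients, no common factor, positive leading denominator coefficient)

Final answer: (-4*s^4 - 5*s^3 + 17*s^2 + 34*s + 24)/(12*s^4 - 34*s^3 - 15*s^2 + 37*s + 78)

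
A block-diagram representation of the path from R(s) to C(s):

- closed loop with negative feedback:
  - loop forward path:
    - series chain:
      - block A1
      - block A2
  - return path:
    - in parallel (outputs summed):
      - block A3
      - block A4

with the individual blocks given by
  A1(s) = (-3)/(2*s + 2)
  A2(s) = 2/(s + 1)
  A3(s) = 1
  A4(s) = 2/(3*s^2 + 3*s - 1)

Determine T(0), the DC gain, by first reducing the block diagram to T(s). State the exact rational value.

[1] cascade A1, A2 gives (-3)/(s^2 + 2*s + 1)
[2] parallel reduction of A3, A4 gives (3*s^2 + 3*s + 1)/(3*s^2 + 3*s - 1)
[3] reduce the feedback loop with forward (A1*A2) and return (A3+A4) gives (-9*s^2 - 9*s + 3)/(3*s^4 + 9*s^3 - s^2 - 8*s - 4)
DC gain: substitute s = 0 into T(s) from step 3: T(0) = 3/(-4) = -3/4.

Final answer: -3/4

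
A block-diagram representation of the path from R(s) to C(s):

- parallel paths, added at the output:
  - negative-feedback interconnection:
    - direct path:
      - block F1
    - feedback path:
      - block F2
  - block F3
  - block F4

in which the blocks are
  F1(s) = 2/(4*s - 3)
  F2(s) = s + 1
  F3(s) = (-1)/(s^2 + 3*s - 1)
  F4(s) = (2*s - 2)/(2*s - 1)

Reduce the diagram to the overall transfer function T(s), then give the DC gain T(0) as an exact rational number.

[1] apply the feedback formula to F1, F2: 2/(6*s - 1)
[2] parallel reduction of [F1/(1+F1*F2)], F3, F4: (12*s^4 + 26*s^3 - 54*s^2 + 18*s - 1)/(12*s^4 + 28*s^3 - 35*s^2 + 11*s - 1)
Evaluating the step-2 result (the overall T(s)) at s = 0 gives T(0) = -1/(-1) = 1.

Final answer: 1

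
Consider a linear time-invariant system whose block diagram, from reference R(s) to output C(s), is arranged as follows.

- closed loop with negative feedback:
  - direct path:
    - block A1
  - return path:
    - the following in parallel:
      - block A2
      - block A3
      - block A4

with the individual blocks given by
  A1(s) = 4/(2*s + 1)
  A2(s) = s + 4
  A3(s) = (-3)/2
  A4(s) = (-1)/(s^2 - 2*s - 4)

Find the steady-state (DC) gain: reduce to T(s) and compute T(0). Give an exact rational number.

Answer: 1/3

Working:
(1) parallel reduction of A2, A3, A4; result (2*s^3 + s^2 - 18*s - 22)/(2*s^2 - 4*s - 8)
(2) close the feedback loop around A1, (A2+A3+A4); result (4*s^2 - 8*s - 16)/(6*s^3 - s^2 - 46*s - 48)
The step-2 result is T(s). Setting s = 0: T(0) = -16/(-48) = 1/3.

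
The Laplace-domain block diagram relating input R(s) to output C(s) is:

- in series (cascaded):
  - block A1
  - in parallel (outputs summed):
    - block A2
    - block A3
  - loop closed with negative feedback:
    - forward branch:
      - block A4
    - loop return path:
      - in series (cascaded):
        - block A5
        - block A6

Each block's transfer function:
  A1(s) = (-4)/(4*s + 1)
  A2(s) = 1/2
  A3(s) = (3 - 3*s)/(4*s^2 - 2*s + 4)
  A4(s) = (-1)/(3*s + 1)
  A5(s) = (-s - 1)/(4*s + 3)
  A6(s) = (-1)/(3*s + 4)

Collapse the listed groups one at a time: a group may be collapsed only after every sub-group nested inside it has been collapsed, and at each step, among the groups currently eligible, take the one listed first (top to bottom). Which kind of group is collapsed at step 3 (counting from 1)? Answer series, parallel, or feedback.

[1] combine A2, A3 in parallel
[2] series reduction of A5, A6
[3] feedback reduction of A4, (A5*A6)
[4] multiply A1, (A2+A3), [A4/(1+A4*(A5*A6))] (series)
So the answer for step 3 is feedback.

Hence the answer: feedback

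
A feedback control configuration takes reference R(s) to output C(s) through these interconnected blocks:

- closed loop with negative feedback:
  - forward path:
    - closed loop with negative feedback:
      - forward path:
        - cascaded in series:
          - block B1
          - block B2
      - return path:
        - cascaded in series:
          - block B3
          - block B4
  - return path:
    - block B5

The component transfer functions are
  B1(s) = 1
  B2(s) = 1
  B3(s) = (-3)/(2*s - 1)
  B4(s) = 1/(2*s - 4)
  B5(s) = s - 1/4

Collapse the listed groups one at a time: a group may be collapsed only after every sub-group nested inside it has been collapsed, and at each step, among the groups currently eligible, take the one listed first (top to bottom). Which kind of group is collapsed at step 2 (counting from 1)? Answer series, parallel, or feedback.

Reducing step by step:

Step 1. reduce the series chain B1, B2
Step 2. series reduction of B3, B4
Step 3. apply the feedback formula to (B1*B2), (B3*B4)
Step 4. reduce the feedback loop with forward [(B1*B2)/(1+(B1*B2)*(B3*B4))] and return B5
Step 2: series.

Answer: series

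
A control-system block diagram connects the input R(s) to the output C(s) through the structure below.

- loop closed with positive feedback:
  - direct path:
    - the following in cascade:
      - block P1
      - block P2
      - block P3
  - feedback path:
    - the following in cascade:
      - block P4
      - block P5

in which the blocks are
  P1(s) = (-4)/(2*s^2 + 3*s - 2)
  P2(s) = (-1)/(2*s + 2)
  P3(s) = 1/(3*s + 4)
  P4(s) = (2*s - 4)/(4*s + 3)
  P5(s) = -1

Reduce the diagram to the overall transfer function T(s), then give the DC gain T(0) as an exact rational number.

Step 1 - multiply P1, P2, P3 (series) -> 2/(6*s^4 + 23*s^3 + 23*s^2 - 2*s - 8)
Step 2 - multiply P4, P5 (series) -> (4 - 2*s)/(4*s + 3)
Step 3 - collapse the loop ((P1*P2*P3) forward, (P4*P5) return) -> (8*s + 6)/(24*s^5 + 110*s^4 + 161*s^3 + 61*s^2 - 34*s - 32)
That last expression is T(s); at s = 0 only the constant terms survive, so T(0) = 6/(-32) = -3/16.

Therefore the answer is -3/16.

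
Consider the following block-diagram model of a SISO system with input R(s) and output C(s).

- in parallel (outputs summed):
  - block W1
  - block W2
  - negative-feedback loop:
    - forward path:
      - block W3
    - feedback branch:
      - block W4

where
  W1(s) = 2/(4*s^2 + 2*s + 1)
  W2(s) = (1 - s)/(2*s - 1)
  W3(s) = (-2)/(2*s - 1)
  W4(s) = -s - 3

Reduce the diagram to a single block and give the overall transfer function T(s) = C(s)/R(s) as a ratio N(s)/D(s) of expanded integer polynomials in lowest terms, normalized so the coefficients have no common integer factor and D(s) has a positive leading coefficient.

Step 1. close the feedback loop around W3, W4 -> (-2)/(4*s + 5)
Step 2. combine W1, W2, [W3/(1+W3*W4)] in parallel; the result is T(s) itself (integer coefficients, no common factor, positive leading denominator coefficient)

Hence the answer: (-16*s^4 - 28*s^3 + 30*s^2 + 21*s - 3)/(32*s^4 + 40*s^3 - 4*s - 5)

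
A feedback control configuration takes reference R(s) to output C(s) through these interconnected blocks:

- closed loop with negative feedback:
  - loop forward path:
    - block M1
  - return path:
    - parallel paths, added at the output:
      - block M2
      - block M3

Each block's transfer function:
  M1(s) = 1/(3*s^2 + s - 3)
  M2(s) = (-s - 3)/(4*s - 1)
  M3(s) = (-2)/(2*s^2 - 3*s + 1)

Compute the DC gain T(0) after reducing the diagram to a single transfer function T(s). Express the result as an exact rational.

The answer is -1/2.

Reasoning:
[1] add M2, M3 (parallel), giving (-2*s^3 - 3*s^2 - 1)/(8*s^3 - 14*s^2 + 7*s - 1)
[2] close the feedback loop around M1, (M2+M3), giving (8*s^3 - 14*s^2 + 7*s - 1)/(24*s^5 - 34*s^4 - 19*s^3 + 43*s^2 - 22*s + 2)
DC gain: substitute s = 0 into T(s) from step 2: T(0) = -1/2.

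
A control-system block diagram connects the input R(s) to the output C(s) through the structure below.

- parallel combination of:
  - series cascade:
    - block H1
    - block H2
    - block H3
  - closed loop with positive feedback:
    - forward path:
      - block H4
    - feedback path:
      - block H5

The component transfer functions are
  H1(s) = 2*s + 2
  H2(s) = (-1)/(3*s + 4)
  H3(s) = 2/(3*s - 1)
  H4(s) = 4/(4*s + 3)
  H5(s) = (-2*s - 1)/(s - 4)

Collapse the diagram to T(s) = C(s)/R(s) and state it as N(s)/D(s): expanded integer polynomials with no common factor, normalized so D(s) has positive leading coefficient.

Answer: (20*s^3 - 104*s^2 - 108*s + 96)/(36*s^4 - 9*s^3 - 133*s^2 - 52*s + 32)

Working:
(1) reduce the series chain H1, H2, H3: (-4*s - 4)/(9*s^2 + 9*s - 4)
(2) collapse the loop (H4 forward, H5 return): (4*s - 16)/(4*s^2 - 5*s - 8)
(3) parallel reduction of (H1*H2*H3), [H4/(1-H4*H5)] - this is the overall T(s), already in the required normalized form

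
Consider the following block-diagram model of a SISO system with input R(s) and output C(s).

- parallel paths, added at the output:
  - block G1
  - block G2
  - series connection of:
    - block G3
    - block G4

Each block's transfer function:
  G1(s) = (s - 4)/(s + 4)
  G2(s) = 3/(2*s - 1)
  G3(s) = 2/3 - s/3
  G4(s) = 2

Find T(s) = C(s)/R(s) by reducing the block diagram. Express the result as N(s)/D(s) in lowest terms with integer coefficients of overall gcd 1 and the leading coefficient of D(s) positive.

Step 1. multiply G3, G4 (series) = 4/3 - 2*s/3
Step 2. sum the parallel branches G1, G2, (G3*G4) - this is the overall T(s), already in the required normalized form

Therefore the answer is (-4*s^3 + 18*s + 32)/(6*s^2 + 21*s - 12).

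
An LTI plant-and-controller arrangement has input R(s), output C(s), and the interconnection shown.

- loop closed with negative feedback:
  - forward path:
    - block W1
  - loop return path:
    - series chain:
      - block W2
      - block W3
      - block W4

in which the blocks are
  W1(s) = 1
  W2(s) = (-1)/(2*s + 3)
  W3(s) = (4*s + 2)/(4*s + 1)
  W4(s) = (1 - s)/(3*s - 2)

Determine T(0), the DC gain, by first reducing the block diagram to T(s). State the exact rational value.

Answer: 3/4

Working:
Step 1. multiply W2, W3, W4 (series) -> (4*s^2 - 2*s - 2)/(24*s^3 + 26*s^2 - 19*s - 6)
Step 2. feedback reduction of W1, (W2*W3*W4) -> (24*s^3 + 26*s^2 - 19*s - 6)/(24*s^3 + 30*s^2 - 21*s - 8)
That last expression is T(s); at s = 0 only the constant terms survive, so T(0) = -6/(-8) = 3/4.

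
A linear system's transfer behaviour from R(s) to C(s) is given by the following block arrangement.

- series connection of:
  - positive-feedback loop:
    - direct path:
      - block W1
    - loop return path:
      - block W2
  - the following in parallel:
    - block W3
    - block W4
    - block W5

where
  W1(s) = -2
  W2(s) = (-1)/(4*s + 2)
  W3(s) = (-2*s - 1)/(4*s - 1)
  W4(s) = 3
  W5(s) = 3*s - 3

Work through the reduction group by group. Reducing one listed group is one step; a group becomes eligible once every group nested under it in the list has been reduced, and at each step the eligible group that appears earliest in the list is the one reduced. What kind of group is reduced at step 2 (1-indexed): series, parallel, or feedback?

1. collapse the loop (W1 forward, W2 return)
2. combine W3, W4, W5 in parallel
3. series reduction of [W1/(1-W1*W2)], (W3+W4+W5)
At step 2 the group reduced is parallel.

Answer: parallel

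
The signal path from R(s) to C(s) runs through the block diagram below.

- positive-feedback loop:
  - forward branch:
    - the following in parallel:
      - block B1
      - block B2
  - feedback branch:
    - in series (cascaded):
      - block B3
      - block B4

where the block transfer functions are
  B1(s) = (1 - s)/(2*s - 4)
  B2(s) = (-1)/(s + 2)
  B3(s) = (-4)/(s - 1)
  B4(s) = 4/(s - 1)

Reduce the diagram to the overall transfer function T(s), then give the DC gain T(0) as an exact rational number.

Reducing step by step:

Step 1: combine B1, B2 in parallel = (-s^2 - 3*s + 6)/(2*s^2 - 8)
Step 2: multiply B3, B4 (series) = (-16)/(s^2 - 2*s + 1)
Step 3: collapse the loop ((B1+B2) forward, (B3*B4) return) = (-s^4 - s^3 + 11*s^2 - 15*s + 6)/(2*s^4 - 4*s^3 - 22*s^2 - 32*s + 88)
Evaluating the step-3 result (the overall T(s)) at s = 0 gives T(0) = 6/88 = 3/44.

Answer: 3/44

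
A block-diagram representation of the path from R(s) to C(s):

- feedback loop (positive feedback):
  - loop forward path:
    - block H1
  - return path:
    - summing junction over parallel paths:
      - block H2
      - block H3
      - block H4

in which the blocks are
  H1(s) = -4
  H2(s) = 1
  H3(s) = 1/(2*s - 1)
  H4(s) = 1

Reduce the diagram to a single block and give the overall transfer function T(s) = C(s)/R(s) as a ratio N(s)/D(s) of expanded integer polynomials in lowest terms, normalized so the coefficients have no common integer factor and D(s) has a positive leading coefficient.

Answer: (4 - 8*s)/(18*s - 5)

Working:
Step 1. reduce the parallel group H2, H3, H4 = (4*s - 1)/(2*s - 1)
Step 2. collapse the loop (H1 forward, (H2+H3+H4) return): this yields T(s), and no further normalization is needed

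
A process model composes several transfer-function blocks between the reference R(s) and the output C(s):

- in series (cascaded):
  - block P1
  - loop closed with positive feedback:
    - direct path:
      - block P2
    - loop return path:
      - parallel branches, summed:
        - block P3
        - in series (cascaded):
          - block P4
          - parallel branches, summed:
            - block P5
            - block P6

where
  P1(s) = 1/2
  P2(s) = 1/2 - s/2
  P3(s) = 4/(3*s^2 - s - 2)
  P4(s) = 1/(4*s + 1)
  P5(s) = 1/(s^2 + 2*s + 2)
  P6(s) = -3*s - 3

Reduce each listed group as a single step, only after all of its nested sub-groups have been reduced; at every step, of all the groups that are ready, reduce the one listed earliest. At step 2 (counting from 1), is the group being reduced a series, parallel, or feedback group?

Answer: series

Working:
Step 1. sum the parallel branches P5, P6
Step 2. combine P4, (P5+P6) in series
Step 3. sum the parallel branches P3, (P4*(P5+P6))
Step 4. collapse the loop (P2 forward, (P3+(P4*(P5+P6))) return)
Step 5. series reduction of P1, [P2/(1-P2*(P3+(P4*(P5+P6))))]
Step 2 collapses a series group.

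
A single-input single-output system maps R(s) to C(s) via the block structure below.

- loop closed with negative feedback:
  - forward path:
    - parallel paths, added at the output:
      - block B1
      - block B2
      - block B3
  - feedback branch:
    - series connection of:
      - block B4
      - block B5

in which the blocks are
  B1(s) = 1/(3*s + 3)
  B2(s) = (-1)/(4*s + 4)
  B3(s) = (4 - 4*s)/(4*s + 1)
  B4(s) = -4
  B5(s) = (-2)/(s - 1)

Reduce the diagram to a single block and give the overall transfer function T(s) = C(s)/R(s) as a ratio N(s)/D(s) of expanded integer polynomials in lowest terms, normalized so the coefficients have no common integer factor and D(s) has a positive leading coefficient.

Step 1 - add B1, B2, B3 (parallel) gives (-48*s^2 + 4*s + 49)/(48*s^2 + 60*s + 12)
Step 2 - combine B4, B5 in series gives 8/(s - 1)
Step 3 - feedback reduction of (B1+B2+B3), (B4*B5), giving the overall T(s)

Answer: (-48*s^3 + 52*s^2 + 45*s - 49)/(48*s^3 - 372*s^2 - 16*s + 380)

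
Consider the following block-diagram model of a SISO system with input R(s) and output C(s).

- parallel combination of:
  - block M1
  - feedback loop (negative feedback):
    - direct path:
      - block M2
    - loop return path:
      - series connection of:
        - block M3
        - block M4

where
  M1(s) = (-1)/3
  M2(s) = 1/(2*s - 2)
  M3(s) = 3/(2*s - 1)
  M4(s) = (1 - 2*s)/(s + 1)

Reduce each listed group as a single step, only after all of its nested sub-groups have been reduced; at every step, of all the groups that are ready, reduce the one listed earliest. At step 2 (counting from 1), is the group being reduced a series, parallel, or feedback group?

(1) multiply M3, M4 (series)
(2) reduce the feedback loop with forward M2 and return (M3*M4)
(3) add M1, [M2/(1+M2*(M3*M4))] (parallel)
At step 2 the group reduced is feedback.

Hence the answer: feedback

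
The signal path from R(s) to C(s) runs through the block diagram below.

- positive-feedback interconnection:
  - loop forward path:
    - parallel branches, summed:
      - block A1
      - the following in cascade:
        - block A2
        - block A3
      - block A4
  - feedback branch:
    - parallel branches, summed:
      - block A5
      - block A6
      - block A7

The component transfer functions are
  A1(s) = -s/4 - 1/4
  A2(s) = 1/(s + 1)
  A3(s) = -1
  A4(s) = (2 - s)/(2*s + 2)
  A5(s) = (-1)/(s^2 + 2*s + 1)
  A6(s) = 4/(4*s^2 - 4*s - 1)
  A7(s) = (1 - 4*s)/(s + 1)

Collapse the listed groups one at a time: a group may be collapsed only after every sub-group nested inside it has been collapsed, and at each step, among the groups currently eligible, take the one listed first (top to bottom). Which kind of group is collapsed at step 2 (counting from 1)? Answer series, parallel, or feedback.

Step 1. cascade A2, A3
Step 2. combine A1, (A2*A3), A4 in parallel
Step 3. reduce the parallel group A5, A6, A7
Step 4. reduce the feedback loop with forward (A1+(A2*A3)+A4) and return (A5+A6+A7)
The group at step 2 is a parallel group.

Final answer: parallel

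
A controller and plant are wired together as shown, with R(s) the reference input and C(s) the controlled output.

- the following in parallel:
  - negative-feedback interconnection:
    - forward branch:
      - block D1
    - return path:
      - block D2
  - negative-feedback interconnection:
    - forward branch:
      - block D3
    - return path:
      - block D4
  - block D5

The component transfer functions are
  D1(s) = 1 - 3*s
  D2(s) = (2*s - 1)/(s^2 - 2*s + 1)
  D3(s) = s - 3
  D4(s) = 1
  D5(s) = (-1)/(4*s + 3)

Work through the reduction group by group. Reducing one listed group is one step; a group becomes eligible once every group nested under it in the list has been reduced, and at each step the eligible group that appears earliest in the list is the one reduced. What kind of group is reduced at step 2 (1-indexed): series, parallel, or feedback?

Step 1 - feedback reduction of D1, D2
Step 2 - reduce the feedback loop with forward D3 and return D4
Step 3 - sum the parallel branches [D1/(1+D1*D2)], [D3/(1+D3*D4)], D5
So the answer for step 2 is feedback.

Final answer: feedback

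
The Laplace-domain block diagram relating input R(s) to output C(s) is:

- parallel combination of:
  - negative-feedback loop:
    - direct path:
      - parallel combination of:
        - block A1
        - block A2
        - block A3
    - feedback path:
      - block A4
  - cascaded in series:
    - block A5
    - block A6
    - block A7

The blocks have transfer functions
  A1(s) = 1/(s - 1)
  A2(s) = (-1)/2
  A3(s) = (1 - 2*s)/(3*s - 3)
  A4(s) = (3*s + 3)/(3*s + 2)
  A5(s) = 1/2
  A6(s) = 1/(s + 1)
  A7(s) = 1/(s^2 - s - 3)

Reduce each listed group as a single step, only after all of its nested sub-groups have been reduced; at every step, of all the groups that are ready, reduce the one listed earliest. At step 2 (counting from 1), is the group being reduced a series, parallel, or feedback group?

Answer: feedback

Working:
[1] reduce the parallel group A1, A2, A3
[2] feedback reduction of (A1+A2+A3), A4
[3] combine A5, A6, A7 in series
[4] reduce the parallel group [(A1+A2+A3)/(1+(A1+A2+A3)*A4)], (A5*A6*A7)
Step 2 collapses a feedback group.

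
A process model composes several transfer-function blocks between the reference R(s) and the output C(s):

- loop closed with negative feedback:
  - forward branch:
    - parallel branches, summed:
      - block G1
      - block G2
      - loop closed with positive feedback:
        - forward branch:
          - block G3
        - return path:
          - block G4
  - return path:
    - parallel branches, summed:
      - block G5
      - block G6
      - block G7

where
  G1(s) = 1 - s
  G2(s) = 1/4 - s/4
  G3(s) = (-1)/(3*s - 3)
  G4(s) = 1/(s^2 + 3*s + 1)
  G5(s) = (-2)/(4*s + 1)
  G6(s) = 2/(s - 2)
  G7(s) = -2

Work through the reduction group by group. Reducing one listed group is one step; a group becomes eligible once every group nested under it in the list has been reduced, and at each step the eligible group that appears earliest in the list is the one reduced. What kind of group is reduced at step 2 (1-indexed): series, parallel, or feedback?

Step 1 - feedback reduction of G3, G4
Step 2 - reduce the parallel group G1, G2, [G3/(1-G3*G4)]
Step 3 - reduce the parallel group G5, G6, G7
Step 4 - apply the feedback formula to (G1+G2+[G3/(1-G3*G4)]), (G5+G6+G7)
Step 2: parallel.

Final answer: parallel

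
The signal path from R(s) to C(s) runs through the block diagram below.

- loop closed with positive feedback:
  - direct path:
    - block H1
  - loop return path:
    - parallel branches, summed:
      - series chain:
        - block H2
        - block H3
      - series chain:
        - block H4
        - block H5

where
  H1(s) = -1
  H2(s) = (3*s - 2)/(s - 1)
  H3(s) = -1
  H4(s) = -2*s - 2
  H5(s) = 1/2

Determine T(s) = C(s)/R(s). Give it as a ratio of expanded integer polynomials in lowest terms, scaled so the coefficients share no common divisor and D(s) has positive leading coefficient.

Step 1: combine H2, H3 in series; result (2 - 3*s)/(s - 1)
Step 2: multiply H4, H5 (series); result -s - 1
Step 3: parallel reduction of (H2*H3), (H4*H5); result (-s^2 - 3*s + 3)/(s - 1)
Step 4: close the feedback loop around H1, ((H2*H3)+(H4*H5)), which is the overall transfer function T(s) = C(s)/R(s) in lowest terms

Final answer: (s - 1)/(s^2 + 2*s - 2)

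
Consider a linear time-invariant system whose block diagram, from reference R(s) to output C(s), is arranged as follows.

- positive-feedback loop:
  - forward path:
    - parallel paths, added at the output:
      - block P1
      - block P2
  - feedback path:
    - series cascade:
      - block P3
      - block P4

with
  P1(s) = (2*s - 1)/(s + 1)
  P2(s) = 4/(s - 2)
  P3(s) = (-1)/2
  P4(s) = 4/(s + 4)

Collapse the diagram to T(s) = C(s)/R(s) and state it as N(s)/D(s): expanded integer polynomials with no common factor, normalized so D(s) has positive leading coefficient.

Reducing step by step:

Step 1: reduce the parallel group P1, P2 gives (2*s^2 - s + 6)/(s^2 - s - 2)
Step 2: reduce the series chain P3, P4 gives (-2)/(s + 4)
Step 3: close the feedback loop around (P1+P2), (P3*P4), giving the overall T(s)

Answer: (2*s^3 + 7*s^2 + 2*s + 24)/(s^3 + 7*s^2 - 8*s + 4)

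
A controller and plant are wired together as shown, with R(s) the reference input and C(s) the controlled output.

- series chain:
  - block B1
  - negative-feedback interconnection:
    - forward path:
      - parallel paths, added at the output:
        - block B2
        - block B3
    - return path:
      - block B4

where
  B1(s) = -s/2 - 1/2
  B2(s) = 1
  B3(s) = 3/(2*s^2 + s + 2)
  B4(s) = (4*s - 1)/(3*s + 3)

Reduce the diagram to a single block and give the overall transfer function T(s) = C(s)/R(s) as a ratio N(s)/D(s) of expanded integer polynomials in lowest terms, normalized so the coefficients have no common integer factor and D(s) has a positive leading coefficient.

The answer is (-6*s^4 - 15*s^3 - 27*s^2 - 33*s - 15)/(28*s^3 + 22*s^2 + 56*s + 2).

Reasoning:
(1) add B2, B3 (parallel); result (2*s^2 + s + 5)/(2*s^2 + s + 2)
(2) reduce the feedback loop with forward (B2+B3) and return B4; result (6*s^3 + 9*s^2 + 18*s + 15)/(14*s^3 + 11*s^2 + 28*s + 1)
(3) series reduction of B1, [(B2+B3)/(1+(B2+B3)*B4)], giving the overall T(s)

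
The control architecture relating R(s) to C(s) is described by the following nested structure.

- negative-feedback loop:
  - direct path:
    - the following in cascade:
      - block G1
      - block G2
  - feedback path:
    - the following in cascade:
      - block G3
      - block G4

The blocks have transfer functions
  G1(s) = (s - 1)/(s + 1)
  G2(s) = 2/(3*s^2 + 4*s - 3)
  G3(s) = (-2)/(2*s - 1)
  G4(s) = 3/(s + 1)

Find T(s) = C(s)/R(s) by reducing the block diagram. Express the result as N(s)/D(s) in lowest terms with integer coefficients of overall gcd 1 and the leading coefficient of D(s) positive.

Step 1 - multiply G1, G2 (series); result (2*s - 2)/(3*s^3 + 7*s^2 + s - 3)
Step 2 - reduce the series chain G3, G4; result (-6)/(2*s^2 + s - 1)
Step 3 - apply the feedback formula to (G1*G2), (G3*G4): this yields T(s), and no further normalization is needed

Final answer: (4*s^3 - 2*s^2 - 4*s + 2)/(6*s^5 + 17*s^4 + 6*s^3 - 12*s^2 - 16*s + 15)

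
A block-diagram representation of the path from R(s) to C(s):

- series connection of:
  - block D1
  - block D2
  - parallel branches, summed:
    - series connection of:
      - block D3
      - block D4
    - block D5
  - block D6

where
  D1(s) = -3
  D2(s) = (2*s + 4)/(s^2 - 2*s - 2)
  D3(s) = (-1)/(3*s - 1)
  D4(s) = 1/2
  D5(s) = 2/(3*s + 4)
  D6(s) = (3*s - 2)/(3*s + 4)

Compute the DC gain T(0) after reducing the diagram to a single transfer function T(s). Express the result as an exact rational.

1. cascade D3, D4; result (-1)/(6*s - 2)
2. add (D3*D4), D5 (parallel); result (9*s - 8)/(18*s^2 + 18*s - 8)
3. series reduction of D1, D2, ((D3*D4)+D5), D6; result (-81*s^3 - 36*s^2 + 204*s - 96)/(27*s^5 + 9*s^4 - 156*s^3 - 190*s^2 - 16*s + 32)
DC gain: substitute s = 0 into T(s) from step 3: T(0) = -96/32 = -3.

Therefore the answer is -3.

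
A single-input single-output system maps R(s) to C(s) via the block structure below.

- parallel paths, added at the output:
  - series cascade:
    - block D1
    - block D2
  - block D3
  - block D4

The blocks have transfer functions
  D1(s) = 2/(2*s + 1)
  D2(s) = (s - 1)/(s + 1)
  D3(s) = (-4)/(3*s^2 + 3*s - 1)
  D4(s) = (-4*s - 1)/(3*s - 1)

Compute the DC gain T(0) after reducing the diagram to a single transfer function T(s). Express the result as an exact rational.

Step 1 - reduce the series chain D1, D2; result (2*s - 2)/(2*s^2 + 3*s + 1)
Step 2 - sum the parallel branches (D1*D2), D3, D4; result (-24*s^5 - 48*s^4 - 85*s^3 - 62*s^2 + 18*s + 3)/(18*s^5 + 39*s^4 + 15*s^3 - 10*s^2 - 3*s + 1)
The step-2 result is T(s). Setting s = 0: T(0) = 3/1 = 3.

Final answer: 3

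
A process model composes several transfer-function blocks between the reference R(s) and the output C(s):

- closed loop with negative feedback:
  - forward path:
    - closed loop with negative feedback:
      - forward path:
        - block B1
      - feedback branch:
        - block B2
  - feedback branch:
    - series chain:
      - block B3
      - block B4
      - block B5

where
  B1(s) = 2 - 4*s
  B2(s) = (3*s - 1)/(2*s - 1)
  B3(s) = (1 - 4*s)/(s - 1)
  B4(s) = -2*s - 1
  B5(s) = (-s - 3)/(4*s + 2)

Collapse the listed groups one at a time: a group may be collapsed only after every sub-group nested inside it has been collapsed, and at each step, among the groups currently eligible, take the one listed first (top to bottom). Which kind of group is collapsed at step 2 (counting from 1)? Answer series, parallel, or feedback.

Step 1. feedback reduction of B1, B2
Step 2. cascade B3, B4, B5
Step 3. feedback reduction of [B1/(1+B1*B2)], (B3*B4*B5)
The group at step 2 is a series group.

Answer: series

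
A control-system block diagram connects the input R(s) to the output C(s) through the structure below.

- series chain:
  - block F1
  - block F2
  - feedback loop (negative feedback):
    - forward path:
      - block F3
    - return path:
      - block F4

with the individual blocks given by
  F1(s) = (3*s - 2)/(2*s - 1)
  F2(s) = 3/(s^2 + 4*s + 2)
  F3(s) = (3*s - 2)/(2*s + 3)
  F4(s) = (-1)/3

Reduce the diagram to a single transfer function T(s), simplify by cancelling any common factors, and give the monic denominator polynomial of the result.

Reducing step by step:

[1] feedback reduction of F3, F4 gives (9*s - 6)/(3*s + 11)
[2] cascade F1, F2, [F3/(1+F3*F4)] gives (81*s^2 - 108*s + 36)/(6*s^4 + 43*s^3 + 77*s^2 - 6*s - 22)
No further cancellation is possible in the step-2 result, so that is T(s). Its denominator becomes monic after dividing by the leading coefficient 6.

Answer: s^4 + 43*s^3/6 + 77*s^2/6 - s - 11/3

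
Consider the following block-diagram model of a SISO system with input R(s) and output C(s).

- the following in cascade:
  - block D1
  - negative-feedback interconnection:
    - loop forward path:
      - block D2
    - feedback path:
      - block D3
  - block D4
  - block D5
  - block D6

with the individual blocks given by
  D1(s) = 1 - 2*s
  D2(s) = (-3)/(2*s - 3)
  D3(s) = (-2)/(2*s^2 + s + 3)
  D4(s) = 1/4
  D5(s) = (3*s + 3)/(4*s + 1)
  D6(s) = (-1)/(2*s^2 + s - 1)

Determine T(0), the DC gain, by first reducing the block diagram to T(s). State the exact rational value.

[1] collapse the loop (D2 forward, D3 return) = (-6*s^2 - 3*s - 9)/(4*s^3 - 4*s^2 + 3*s - 3)
[2] series reduction of D1, [D2/(1+D2*D3)], D4, D5, D6 = (-18*s^2 - 9*s - 27)/(64*s^4 - 48*s^3 + 32*s^2 - 36*s - 12)
Evaluating the step-2 result (the overall T(s)) at s = 0 gives T(0) = -27/(-12) = 9/4.

Answer: 9/4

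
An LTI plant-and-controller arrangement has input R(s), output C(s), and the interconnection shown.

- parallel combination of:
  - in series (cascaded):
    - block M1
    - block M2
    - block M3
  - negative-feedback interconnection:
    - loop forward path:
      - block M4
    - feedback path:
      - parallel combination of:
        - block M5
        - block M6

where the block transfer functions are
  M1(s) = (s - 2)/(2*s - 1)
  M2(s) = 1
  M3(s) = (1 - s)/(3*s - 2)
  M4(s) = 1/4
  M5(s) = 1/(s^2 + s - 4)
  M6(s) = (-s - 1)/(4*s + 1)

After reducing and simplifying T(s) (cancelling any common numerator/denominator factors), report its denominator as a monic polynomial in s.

The answer is s^5 + s^4/30 - 23*s^3/5 + 341*s^2/90 - 29*s/90 - 11/45.

Reasoning:
Step 1 - series reduction of M1, M2, M3, giving (-s^2 + 3*s - 2)/(6*s^2 - 7*s + 2)
Step 2 - reduce the parallel group M5, M6, giving (-s^3 - 2*s^2 + 7*s + 5)/(4*s^3 + 5*s^2 - 15*s - 4)
Step 3 - reduce the feedback loop with forward M4 and return (M5+M6), giving (4*s^3 + 5*s^2 - 15*s - 4)/(15*s^3 + 18*s^2 - 53*s - 11)
Step 4 - reduce the parallel group (M1*M2*M3), [M4/(1+M4*(M5+M6))], giving (9*s^5 + 29*s^4 - 40*s^3 - 93*s^2 + 71*s + 14)/(90*s^5 + 3*s^4 - 414*s^3 + 341*s^2 - 29*s - 22)
No further cancellation is possible in the step-4 result, so that is T(s). Its denominator becomes monic after dividing by the leading coefficient 90.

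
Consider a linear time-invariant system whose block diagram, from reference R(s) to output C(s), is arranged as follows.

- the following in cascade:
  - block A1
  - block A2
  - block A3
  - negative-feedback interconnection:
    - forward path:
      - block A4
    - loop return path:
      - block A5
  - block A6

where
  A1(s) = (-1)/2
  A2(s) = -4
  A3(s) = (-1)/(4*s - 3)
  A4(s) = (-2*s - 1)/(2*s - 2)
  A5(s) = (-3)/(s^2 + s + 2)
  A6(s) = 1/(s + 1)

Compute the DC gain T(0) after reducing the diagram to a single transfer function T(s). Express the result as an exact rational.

[1] apply the feedback formula to A4, A5 gives (-2*s^3 - 3*s^2 - 5*s - 2)/(2*s^3 + 8*s - 1)
[2] multiply A1, A2, A3, [A4/(1+A4*A5)], A6 (series) gives (4*s^3 + 6*s^2 + 10*s + 4)/(8*s^5 + 2*s^4 + 26*s^3 + 4*s^2 - 25*s + 3)
Step 2 gives the overall T(s). Then T(0) = 4/3.

Therefore the answer is 4/3.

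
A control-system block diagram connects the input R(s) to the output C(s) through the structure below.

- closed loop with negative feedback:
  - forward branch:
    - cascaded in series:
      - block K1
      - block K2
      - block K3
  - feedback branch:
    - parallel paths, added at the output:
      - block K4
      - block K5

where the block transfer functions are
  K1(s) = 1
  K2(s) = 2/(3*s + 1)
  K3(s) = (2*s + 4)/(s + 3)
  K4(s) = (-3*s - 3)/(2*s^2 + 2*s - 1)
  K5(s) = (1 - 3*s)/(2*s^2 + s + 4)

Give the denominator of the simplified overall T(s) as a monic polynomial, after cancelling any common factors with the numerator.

The answer is s^6 + 29*s^5/6 + 4*s^4 - 29*s^3/12 - 31*s^2/6 - 151*s/12 - 29/3.

Reasoning:
Step 1 - multiply K1, K2, K3 (series) -> (4*s + 8)/(3*s^2 + 10*s + 3)
Step 2 - combine K4, K5 in parallel -> (-12*s^3 - 13*s^2 - 10*s - 13)/(4*s^4 + 6*s^3 + 8*s^2 + 7*s - 4)
Step 3 - collapse the loop ((K1*K2*K3) forward, (K4+K5) return) -> (16*s^5 + 56*s^4 + 80*s^3 + 92*s^2 + 40*s - 32)/(12*s^6 + 58*s^5 + 48*s^4 - 29*s^3 - 62*s^2 - 151*s - 116)
Step 3 gives the fully reduced T(s), with no common factor left to cancel. The denominator's leading coefficient is 12, so divide each of its coefficients by 12 to get the monic form.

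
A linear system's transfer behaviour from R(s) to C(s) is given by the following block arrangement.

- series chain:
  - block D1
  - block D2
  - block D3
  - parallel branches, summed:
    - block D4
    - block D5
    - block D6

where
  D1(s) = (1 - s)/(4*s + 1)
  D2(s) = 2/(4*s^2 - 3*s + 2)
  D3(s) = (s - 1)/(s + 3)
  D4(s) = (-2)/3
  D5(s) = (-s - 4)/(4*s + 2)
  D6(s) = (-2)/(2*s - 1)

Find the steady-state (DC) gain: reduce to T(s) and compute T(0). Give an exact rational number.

Reducing step by step:

Step 1: parallel reduction of D4, D5, D6; result (-22*s^2 - 45*s + 4)/(24*s^2 - 6)
Step 2: combine D1, D2, D3, (D4+D5+D6) in series; result (22*s^4 + s^3 - 72*s^2 + 53*s - 4)/(192*s^6 + 480*s^5 - 276*s^4 + 84*s^3 + 129*s^2 - 51*s - 18)
The step-2 result is T(s). Setting s = 0: T(0) = -4/(-18) = 2/9.

Answer: 2/9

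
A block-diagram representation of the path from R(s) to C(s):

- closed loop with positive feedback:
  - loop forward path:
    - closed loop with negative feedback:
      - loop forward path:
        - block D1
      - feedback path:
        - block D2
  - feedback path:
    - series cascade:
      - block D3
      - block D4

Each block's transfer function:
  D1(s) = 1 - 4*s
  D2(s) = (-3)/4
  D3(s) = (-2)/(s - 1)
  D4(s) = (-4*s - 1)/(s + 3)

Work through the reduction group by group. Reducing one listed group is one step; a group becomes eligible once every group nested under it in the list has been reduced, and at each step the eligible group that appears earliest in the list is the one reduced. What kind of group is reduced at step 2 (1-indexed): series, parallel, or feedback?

Step 1: apply the feedback formula to D1, D2
Step 2: combine D3, D4 in series
Step 3: close the feedback loop around [D1/(1+D1*D2)], (D3*D4)
Step 2 collapses a series group.

Hence the answer: series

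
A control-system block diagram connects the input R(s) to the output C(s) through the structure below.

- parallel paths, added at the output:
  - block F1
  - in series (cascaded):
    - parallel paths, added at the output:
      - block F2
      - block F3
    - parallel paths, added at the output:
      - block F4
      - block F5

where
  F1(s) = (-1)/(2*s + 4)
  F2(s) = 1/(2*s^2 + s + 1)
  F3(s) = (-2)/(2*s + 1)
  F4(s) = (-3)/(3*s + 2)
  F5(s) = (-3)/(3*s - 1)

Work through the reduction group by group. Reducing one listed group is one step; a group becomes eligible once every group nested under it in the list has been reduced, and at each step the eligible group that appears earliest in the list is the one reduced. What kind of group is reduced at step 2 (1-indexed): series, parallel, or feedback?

Reducing step by step:

Step 1 - parallel reduction of F2, F3
Step 2 - sum the parallel branches F4, F5
Step 3 - series reduction of (F2+F3), (F4+F5)
Step 4 - parallel reduction of F1, ((F2+F3)*(F4+F5))
Step 2: parallel.

Answer: parallel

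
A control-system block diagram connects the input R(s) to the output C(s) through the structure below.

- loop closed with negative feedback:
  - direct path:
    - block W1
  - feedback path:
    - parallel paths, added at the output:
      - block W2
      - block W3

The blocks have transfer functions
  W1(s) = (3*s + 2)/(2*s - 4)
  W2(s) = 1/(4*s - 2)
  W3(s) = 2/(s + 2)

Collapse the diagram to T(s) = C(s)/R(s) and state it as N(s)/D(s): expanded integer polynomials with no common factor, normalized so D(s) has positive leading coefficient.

First reduce the diagram to T(s).

Step 1. sum the parallel branches W2, W3; result (9*s - 2)/(4*s^2 + 6*s - 4)
Step 2. reduce the feedback loop with forward W1 and return (W2+W3), giving the overall T(s)

Answer: (12*s^3 + 26*s^2 - 8)/(8*s^3 + 23*s^2 - 20*s + 12)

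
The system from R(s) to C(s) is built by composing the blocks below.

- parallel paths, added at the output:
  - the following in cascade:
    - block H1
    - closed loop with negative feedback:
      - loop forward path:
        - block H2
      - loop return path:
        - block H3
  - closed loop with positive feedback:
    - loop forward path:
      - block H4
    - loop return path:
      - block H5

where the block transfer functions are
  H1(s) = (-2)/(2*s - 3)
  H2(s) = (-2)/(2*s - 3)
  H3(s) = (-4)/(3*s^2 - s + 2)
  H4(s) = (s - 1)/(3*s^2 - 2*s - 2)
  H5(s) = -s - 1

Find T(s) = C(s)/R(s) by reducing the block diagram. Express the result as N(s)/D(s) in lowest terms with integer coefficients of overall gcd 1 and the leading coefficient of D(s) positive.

1. collapse the loop (H2 forward, H3 return) = (-6*s^2 + 2*s - 4)/(6*s^3 - 11*s^2 + 7*s + 2)
2. reduce the series chain H1, [H2/(1+H2*H3)] = (12*s^2 - 4*s + 8)/(12*s^4 - 40*s^3 + 47*s^2 - 17*s - 6)
3. apply the feedback formula to H4, H5 = (s - 1)/(4*s^2 - 2*s - 3)
4. sum the parallel branches (H1*[H2/(1+H2*H3)]), [H4/(1-H4*H5)], giving the overall T(s)

Answer: (12*s^5 - 4*s^4 + 47*s^3 - 60*s^2 + 7*s - 18)/(48*s^6 - 184*s^5 + 232*s^4 - 42*s^3 - 131*s^2 + 63*s + 18)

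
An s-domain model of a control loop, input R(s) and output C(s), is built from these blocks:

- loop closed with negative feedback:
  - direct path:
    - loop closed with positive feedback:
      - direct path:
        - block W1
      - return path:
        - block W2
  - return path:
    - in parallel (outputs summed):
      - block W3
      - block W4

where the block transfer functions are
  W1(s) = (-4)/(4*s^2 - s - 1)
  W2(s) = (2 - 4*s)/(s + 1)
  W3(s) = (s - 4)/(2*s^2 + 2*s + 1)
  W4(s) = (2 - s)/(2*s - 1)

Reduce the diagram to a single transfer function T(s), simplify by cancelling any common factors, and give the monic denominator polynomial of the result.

(1) close the feedback loop around W1, W2 -> (-4*s - 4)/(4*s^3 + 3*s^2 - 18*s + 7)
(2) add W3, W4 (parallel) -> (-2*s^3 + 4*s^2 - 6*s + 6)/(4*s^3 + 2*s^2 - 1)
(3) collapse the loop ([W1/(1-W1*W2)] forward, (W3+W4) return) -> (-16*s^4 - 24*s^3 - 8*s^2 + 4*s + 4)/(16*s^6 + 20*s^5 - 58*s^4 - 20*s^3 + 19*s^2 + 18*s - 31)
The result of step 3 is T(s) in lowest terms. Its denominator has leading coefficient 16; dividing the denominator through by 16 makes it monic.

Final answer: s^6 + 5*s^5/4 - 29*s^4/8 - 5*s^3/4 + 19*s^2/16 + 9*s/8 - 31/16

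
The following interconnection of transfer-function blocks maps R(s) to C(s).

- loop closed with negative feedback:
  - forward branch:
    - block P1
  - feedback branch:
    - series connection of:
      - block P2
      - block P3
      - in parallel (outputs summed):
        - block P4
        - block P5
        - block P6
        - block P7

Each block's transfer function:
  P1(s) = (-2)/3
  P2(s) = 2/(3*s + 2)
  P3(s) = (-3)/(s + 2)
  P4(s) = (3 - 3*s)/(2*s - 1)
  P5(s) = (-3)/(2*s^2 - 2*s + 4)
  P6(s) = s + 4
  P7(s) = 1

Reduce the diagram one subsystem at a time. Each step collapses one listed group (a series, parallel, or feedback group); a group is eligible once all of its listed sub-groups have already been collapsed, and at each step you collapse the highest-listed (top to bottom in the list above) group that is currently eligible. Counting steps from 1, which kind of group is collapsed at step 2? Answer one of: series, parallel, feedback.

The answer is series.

Reasoning:
[1] reduce the parallel group P4, P5, P6, P7
[2] cascade P2, P3, (P4+P5+P6+P7)
[3] feedback reduction of P1, (P2*P3*(P4+P5+P6+P7))
So the answer for step 2 is series.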